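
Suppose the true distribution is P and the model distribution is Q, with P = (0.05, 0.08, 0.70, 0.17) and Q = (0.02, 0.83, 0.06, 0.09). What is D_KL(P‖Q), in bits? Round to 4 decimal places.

D(P‖Q) = Σ p·log₂(p/q).
  0.05·log₂(0.05/0.02) = 0.06610
  0.08·log₂(0.08/0.83) = -0.27000
  0.70·log₂(0.70/0.06) = 2.48102
  0.17·log₂(0.17/0.09) = 0.15598
D(P‖Q) = 2.4331 bits.

2.4331 bits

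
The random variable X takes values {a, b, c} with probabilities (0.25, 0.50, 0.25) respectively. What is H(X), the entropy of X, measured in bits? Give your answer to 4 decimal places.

1.5000 bits

H(X) = −Σ p·log₂ p.
  −(0.25)·log₂(0.25) = 0.50000
  −(0.50)·log₂(0.50) = 0.50000
  −(0.25)·log₂(0.25) = 0.50000
Sum: 0.50000 + 0.50000 + 0.50000 = 1.5000 bits.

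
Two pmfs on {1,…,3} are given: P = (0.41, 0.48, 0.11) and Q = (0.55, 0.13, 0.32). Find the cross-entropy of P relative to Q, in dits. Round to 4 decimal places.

H(P,Q) = −Σ p·log₁₀ q.
  −0.41·log₁₀(0.55) = 0.10645
  −0.48·log₁₀(0.13) = 0.42531
  −0.11·log₁₀(0.32) = 0.05443
H(P,Q) = 0.5862 dits.

0.5862 dits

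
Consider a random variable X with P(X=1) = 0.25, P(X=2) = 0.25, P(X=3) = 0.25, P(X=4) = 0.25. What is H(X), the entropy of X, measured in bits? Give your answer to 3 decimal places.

H(X) = −Σ p·log₂ p.
  −(0.25)·log₂(0.25) = 0.5000
  −(0.25)·log₂(0.25) = 0.5000
  −(0.25)·log₂(0.25) = 0.5000
  −(0.25)·log₂(0.25) = 0.5000
Sum: 0.5000 + 0.5000 + 0.5000 + 0.5000 = 2.000 bits.

2.000 bits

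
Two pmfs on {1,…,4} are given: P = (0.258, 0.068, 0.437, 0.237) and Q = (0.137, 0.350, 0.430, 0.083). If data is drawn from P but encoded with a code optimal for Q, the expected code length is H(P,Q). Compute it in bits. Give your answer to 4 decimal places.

2.2260 bits

H(P,Q) = −Σ p·log₂ q.
  −0.258·log₂(0.137) = 0.73988
  −0.068·log₂(0.350) = 0.10299
  −0.437·log₂(0.430) = 0.53209
  −0.237·log₂(0.083) = 0.85101
H(P,Q) = 2.2260 bits.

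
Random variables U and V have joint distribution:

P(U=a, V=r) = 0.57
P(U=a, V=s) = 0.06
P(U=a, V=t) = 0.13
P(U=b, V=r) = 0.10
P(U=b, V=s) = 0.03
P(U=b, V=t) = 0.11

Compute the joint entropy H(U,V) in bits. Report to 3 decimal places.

H(U,V) = −Σ p(x,y)·log₂ p(x,y) over all 6 cells.
  cell (a,r): −0.57·log₂0.57 = 0.4623
  cell (a,s): −0.06·log₂0.06 = 0.2435
  cell (a,t): −0.13·log₂0.13 = 0.3826
  cell (b,r): −0.10·log₂0.10 = 0.3322
  cell (b,s): −0.03·log₂0.03 = 0.1518
  cell (b,t): −0.11·log₂0.11 = 0.3503
Sum = 1.923 bits.

1.923 bits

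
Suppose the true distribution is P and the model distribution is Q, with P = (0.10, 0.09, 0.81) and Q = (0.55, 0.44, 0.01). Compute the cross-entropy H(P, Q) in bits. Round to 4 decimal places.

H(P,Q) = −Σ p·log₂ q.
  −0.10·log₂(0.55) = 0.08625
  −0.09·log₂(0.44) = 0.10660
  −0.81·log₂(0.01) = 5.38152
H(P,Q) = 5.5744 bits.

5.5744 bits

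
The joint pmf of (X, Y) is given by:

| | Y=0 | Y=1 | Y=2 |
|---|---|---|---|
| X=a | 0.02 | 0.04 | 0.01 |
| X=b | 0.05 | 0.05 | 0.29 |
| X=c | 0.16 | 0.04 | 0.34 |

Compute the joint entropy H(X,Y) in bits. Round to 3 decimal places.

H(X,Y) = −Σ p(x,y)·log₂ p(x,y) over all 9 cells.
  cell (a,0): −0.02·log₂0.02 = 0.1129
  cell (a,1): −0.04·log₂0.04 = 0.1858
  cell (a,2): −0.01·log₂0.01 = 0.0664
  cell (b,0): −0.05·log₂0.05 = 0.2161
  cell (b,1): −0.05·log₂0.05 = 0.2161
  cell (b,2): −0.29·log₂0.29 = 0.5179
  cell (c,0): −0.16·log₂0.16 = 0.4230
  cell (c,1): −0.04·log₂0.04 = 0.1858
  cell (c,2): −0.34·log₂0.34 = 0.5292
Sum = 2.453 bits.

2.453 bits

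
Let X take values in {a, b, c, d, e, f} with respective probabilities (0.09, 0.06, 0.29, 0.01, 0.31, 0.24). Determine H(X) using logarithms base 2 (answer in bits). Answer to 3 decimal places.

H(X) = −Σ p·log₂ p.
  −(0.09)·log₂(0.09) = 0.3127
  −(0.06)·log₂(0.06) = 0.2435
  −(0.29)·log₂(0.29) = 0.5179
  −(0.01)·log₂(0.01) = 0.0664
  −(0.31)·log₂(0.31) = 0.5238
  −(0.24)·log₂(0.24) = 0.4941
Sum: 0.3127 + 0.2435 + 0.5179 + 0.0664 + 0.5238 + 0.4941 = 2.158 bits.

2.158 bits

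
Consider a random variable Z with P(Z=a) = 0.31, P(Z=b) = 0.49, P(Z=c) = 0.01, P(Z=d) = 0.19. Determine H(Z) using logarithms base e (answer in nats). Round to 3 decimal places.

H(Z) = −Σ p·ln p.
  −(0.31)·ln(0.31) = 0.3631
  −(0.49)·ln(0.49) = 0.3495
  −(0.01)·ln(0.01) = 0.0461
  −(0.19)·ln(0.19) = 0.3155
Sum: 0.3631 + 0.3495 + 0.0461 + 0.3155 = 1.074 nats.

1.074 nats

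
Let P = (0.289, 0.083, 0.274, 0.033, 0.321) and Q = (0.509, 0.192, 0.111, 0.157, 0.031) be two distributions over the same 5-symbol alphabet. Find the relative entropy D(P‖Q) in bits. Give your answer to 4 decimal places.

D(P‖Q) = Σ p·log₂(p/q).
  0.289·log₂(0.289/0.509) = -0.23600
  0.083·log₂(0.083/0.192) = -0.10042
  0.274·log₂(0.274/0.111) = 0.35719
  0.033·log₂(0.033/0.157) = -0.07426
  0.321·log₂(0.321/0.031) = 1.08249
D(P‖Q) = 1.0290 bits.

1.0290 bits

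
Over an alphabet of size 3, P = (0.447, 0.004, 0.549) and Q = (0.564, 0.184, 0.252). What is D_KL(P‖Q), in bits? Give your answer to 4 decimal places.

D(P‖Q) = Σ p·log₂(p/q).
  0.447·log₂(0.447/0.564) = -0.14993
  0.004·log₂(0.004/0.184) = -0.02209
  0.549·log₂(0.549/0.252) = 0.61674
D(P‖Q) = 0.4447 bits.

0.4447 bits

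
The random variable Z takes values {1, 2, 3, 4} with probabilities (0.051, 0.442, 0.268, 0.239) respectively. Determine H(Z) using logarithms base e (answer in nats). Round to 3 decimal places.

H(Z) = −Σ p·ln p.
  −(0.051)·ln(0.051) = 0.1518
  −(0.442)·ln(0.442) = 0.3609
  −(0.268)·ln(0.268) = 0.3529
  −(0.239)·ln(0.239) = 0.3421
Sum: 0.1518 + 0.3609 + 0.3529 + 0.3421 = 1.208 nats.

1.208 nats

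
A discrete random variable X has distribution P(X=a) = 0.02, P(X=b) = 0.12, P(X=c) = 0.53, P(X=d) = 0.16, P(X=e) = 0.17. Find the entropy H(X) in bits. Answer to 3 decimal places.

H(X) = −Σ p·log₂ p.
  −(0.02)·log₂(0.02) = 0.1129
  −(0.12)·log₂(0.12) = 0.3671
  −(0.53)·log₂(0.53) = 0.4854
  −(0.16)·log₂(0.16) = 0.4230
  −(0.17)·log₂(0.17) = 0.4346
Sum: 0.1129 + 0.3671 + 0.4854 + 0.4230 + 0.4346 = 1.823 bits.

1.823 bits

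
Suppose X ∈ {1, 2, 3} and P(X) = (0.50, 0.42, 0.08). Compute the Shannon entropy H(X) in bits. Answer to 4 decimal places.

1.3172 bits

H(X) = −Σ p·log₂ p.
  −(0.50)·log₂(0.50) = 0.50000
  −(0.42)·log₂(0.42) = 0.52565
  −(0.08)·log₂(0.08) = 0.29151
Sum: 0.50000 + 0.52565 + 0.29151 = 1.3172 bits.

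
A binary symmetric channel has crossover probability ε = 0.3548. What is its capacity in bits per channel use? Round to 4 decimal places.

Binary symmetric channel: C = 1 − h₂(ε) where h₂ is the binary entropy function.
h₂(0.3548) = −0.3548·log₂0.3548 − 0.6452·log₂0.6452 = 0.9383.
C = 1 − 0.9383 = 0.0617 bits per channel use.

0.0617 bits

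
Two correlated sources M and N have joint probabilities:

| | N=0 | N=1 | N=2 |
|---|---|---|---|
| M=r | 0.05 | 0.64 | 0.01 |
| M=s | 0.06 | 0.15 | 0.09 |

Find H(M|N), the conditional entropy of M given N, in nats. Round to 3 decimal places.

Chain rule: H(M|N) = H(M,N) − H(N).
Marginals: p(M) = (0.7000, 0.3000), p(N) = (0.1100, 0.7900, 0.1000).
H(M,N) = 1.1515 nats; H(N) = 0.6593 nats.
H(M|N) = 1.1515 − 0.6593 = 0.492 nats.

0.492 nats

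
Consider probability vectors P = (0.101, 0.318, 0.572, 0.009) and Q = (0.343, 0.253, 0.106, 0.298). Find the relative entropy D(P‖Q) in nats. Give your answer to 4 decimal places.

0.8820 nats

D(P‖Q) = Σ p·ln(p/q).
  0.101·ln(0.101/0.343) = -0.12348
  0.318·ln(0.318/0.253) = 0.07271
  0.572·ln(0.572/0.106) = 0.96422
  0.009·ln(0.009/0.298) = -0.03150
D(P‖Q) = 0.8820 nats.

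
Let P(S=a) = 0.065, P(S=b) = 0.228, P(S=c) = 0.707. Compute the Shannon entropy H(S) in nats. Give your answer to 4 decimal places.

H(S) = −Σ p·ln p.
  −(0.065)·ln(0.065) = 0.17767
  −(0.228)·ln(0.228) = 0.33708
  −(0.707)·ln(0.707) = 0.24513
Sum: 0.17767 + 0.33708 + 0.24513 = 0.7599 nats.

0.7599 nats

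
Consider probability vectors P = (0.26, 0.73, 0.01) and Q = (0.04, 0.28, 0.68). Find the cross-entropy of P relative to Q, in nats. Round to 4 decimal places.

1.7700 nats

H(P,Q) = −Σ p·ln q.
  −0.26·ln(0.04) = 0.83691
  −0.73·ln(0.28) = 0.92926
  −0.01·ln(0.68) = 0.00386
H(P,Q) = 1.7700 nats.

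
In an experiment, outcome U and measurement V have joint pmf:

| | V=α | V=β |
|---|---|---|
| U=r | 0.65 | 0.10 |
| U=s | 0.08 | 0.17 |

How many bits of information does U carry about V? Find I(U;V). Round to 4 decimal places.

0.1905 bits

Marginals: p(U) = (0.7500, 0.2500), p(V) = (0.7300, 0.2700).
I(U;V) = H(U) + H(V) − H(U,V).
H(U) = 0.8113, H(V) = 0.8415, H(U,V) = 1.4623.
I(U;V) = 0.8113 + 0.8415 − 1.4623 = 0.1905 bits.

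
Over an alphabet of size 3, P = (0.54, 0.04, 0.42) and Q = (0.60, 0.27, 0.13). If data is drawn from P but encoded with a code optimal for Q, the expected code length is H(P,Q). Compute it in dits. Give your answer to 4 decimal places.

H(P,Q) = −Σ p·log₁₀ q.
  −0.54·log₁₀(0.60) = 0.11980
  −0.04·log₁₀(0.27) = 0.02275
  −0.42·log₁₀(0.13) = 0.37214
H(P,Q) = 0.5147 dits.

0.5147 dits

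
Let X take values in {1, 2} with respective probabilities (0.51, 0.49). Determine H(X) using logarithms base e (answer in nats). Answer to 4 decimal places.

0.6929 nats

H(X) = −Σ p·ln p.
  −(0.51)·ln(0.51) = 0.34341
  −(0.49)·ln(0.49) = 0.34954
Sum: 0.34341 + 0.34954 = 0.6929 nats.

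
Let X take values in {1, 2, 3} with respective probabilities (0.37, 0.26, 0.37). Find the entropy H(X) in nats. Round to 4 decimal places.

1.0860 nats

H(X) = −Σ p·ln p.
  −(0.37)·ln(0.37) = 0.36787
  −(0.26)·ln(0.26) = 0.35024
  −(0.37)·ln(0.37) = 0.36787
Sum: 0.36787 + 0.35024 + 0.36787 = 1.0860 nats.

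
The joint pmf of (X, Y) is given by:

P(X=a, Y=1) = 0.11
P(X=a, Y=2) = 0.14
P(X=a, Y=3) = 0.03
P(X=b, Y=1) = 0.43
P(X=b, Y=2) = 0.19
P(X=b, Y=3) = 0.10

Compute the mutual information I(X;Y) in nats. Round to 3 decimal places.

Marginals: p(X) = (0.2800, 0.7200), p(Y) = (0.5400, 0.3300, 0.1300).
I(X;Y) = H(X) + H(Y) − H(X,Y).
H(X) = 0.5930, H(Y) = 0.9638, H(X,Y) = 1.5320.
I(X;Y) = 0.5930 + 0.9638 − 1.5320 = 0.025 nats.

0.025 nats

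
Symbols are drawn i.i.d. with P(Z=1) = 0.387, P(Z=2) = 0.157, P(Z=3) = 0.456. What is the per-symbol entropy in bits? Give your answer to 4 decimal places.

1.4660 bits

H(Z) = −Σ p·log₂ p.
  −(0.387)·log₂(0.387) = 0.53003
  −(0.157)·log₂(0.157) = 0.41937
  −(0.456)·log₂(0.456) = 0.51660
Sum: 0.53003 + 0.41937 + 0.51660 = 1.4660 bits.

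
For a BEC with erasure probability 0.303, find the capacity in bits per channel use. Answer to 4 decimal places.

0.6970 bits

Binary erasure channel: capacity C = 1 − ε.
C = 1 − 0.303 = 0.6970 bits per channel use.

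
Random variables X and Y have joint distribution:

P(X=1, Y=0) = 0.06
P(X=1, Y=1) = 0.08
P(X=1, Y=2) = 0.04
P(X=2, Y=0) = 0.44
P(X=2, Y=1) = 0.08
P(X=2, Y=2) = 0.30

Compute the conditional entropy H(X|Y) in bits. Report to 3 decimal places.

Marginals: p(X) = (0.1800, 0.8200), p(Y) = (0.5000, 0.1600, 0.3400).
H(X|Y) = Σ p(Y) · H(X|Y=·).
  Y=0: p=0.5000, H(X|Y=0) = 0.5294
  Y=1: p=0.1600, H(X|Y=1) = 1.0000
  Y=2: p=0.3400, H(X|Y=2) = 0.5226
Weighted sum = 0.602 bits.

0.602 bits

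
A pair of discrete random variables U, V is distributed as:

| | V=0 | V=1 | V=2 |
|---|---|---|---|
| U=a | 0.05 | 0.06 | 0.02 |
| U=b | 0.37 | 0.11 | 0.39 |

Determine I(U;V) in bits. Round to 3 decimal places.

0.062 bits

Marginals: p(U) = (0.1300, 0.8700), p(V) = (0.4200, 0.1700, 0.4100).
I(U;V) = Σ p(x,y)·log₂[p(x,y)/(p(x)p(y))].
  (a,0): 0.05·log₂(0.9158) = -0.0063
  (a,1): 0.06·log₂(2.7149) = 0.0865
  (a,2): 0.02·log₂(0.3752) = -0.0283
  (b,0): 0.37·log₂(1.0126) = 0.0067
  (b,1): 0.11·log₂(0.7437) = -0.0470
  (b,2): 0.39·log₂(1.0934) = 0.0502
Sum = 0.062 bits.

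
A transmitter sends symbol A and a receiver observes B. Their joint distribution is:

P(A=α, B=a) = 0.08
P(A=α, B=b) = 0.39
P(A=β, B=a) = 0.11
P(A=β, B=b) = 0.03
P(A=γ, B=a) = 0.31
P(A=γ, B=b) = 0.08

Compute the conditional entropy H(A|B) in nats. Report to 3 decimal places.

Marginals: p(A) = (0.4700, 0.1400, 0.3900), p(B) = (0.5000, 0.5000).
H(A|B) = Σ p(B) · H(A|B=·).
  B=a: p=0.5000, H(A|B=a) = 0.9227
  B=b: p=0.5000, H(A|B=b) = 0.6558
Weighted sum = 0.789 nats.

0.789 nats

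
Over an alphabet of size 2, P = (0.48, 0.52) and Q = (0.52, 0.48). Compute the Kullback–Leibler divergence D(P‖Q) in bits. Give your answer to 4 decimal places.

0.0046 bits

D(P‖Q) = Σ p·log₂(p/q).
  0.48·log₂(0.48/0.52) = -0.05543
  0.52·log₂(0.52/0.48) = 0.06005
D(P‖Q) = 0.0046 bits.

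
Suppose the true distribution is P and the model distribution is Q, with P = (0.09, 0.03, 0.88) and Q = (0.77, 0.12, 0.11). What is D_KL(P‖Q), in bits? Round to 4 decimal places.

2.3013 bits

D(P‖Q) = Σ p·log₂(p/q).
  0.09·log₂(0.09/0.77) = -0.27872
  0.03·log₂(0.03/0.12) = -0.06000
  0.88·log₂(0.88/0.11) = 2.64000
D(P‖Q) = 2.3013 bits.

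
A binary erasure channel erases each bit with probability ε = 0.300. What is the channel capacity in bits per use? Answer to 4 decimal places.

0.7000 bits

Binary erasure channel: capacity C = 1 − ε.
C = 1 − 0.300 = 0.7000 bits per channel use.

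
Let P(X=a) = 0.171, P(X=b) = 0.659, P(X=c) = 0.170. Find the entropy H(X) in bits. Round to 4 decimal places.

H(X) = −Σ p·log₂ p.
  −(0.171)·log₂(0.171) = 0.43570
  −(0.659)·log₂(0.659) = 0.39649
  −(0.170)·log₂(0.170) = 0.43459
Sum: 0.43570 + 0.39649 + 0.43459 = 1.2668 bits.

1.2668 bits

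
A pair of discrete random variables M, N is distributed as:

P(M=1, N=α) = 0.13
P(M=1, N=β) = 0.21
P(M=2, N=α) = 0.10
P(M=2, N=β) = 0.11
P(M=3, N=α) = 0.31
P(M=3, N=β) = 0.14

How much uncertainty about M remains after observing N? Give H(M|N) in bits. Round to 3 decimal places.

1.463 bits

Marginals: p(M) = (0.3400, 0.2100, 0.4500), p(N) = (0.5400, 0.4600).
H(M|N) = Σ p(N) · H(M|N=·).
  N=α: p=0.5400, H(M|N=α) = 1.4048
  N=β: p=0.4600, H(M|N=β) = 1.5324
Weighted sum = 1.463 bits.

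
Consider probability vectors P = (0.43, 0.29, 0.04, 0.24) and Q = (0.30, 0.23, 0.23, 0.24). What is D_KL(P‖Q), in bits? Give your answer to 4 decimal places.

0.2194 bits

D(P‖Q) = Σ p·log₂(p/q).
  0.43·log₂(0.43/0.30) = 0.22333
  0.29·log₂(0.29/0.23) = 0.09698
  0.04·log₂(0.04/0.23) = -0.10094
  0.24·log₂(0.24/0.24) = 0.00000
D(P‖Q) = 0.2194 bits.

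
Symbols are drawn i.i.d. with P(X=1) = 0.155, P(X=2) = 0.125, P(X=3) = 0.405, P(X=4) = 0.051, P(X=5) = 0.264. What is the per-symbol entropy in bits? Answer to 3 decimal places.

2.046 bits

H(X) = −Σ p·log₂ p.
  −(0.155)·log₂(0.155) = 0.4169
  −(0.125)·log₂(0.125) = 0.3750
  −(0.405)·log₂(0.405) = 0.5281
  −(0.051)·log₂(0.051) = 0.2190
  −(0.264)·log₂(0.264) = 0.5072
Sum: 0.4169 + 0.3750 + 0.5281 + 0.2190 + 0.5072 = 2.046 bits.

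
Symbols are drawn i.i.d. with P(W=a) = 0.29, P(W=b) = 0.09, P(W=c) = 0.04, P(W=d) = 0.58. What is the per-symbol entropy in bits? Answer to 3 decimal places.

1.472 bits

H(W) = −Σ p·log₂ p.
  −(0.29)·log₂(0.29) = 0.5179
  −(0.09)·log₂(0.09) = 0.3127
  −(0.04)·log₂(0.04) = 0.1858
  −(0.58)·log₂(0.58) = 0.4558
Sum: 0.5179 + 0.3127 + 0.1858 + 0.4558 = 1.472 bits.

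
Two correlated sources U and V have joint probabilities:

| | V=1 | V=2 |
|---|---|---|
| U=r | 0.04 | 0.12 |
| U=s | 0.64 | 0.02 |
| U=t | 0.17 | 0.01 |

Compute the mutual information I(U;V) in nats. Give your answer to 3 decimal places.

0.204 nats

Marginals: p(U) = (0.1600, 0.6600, 0.1800), p(V) = (0.8500, 0.1500).
I(U;V) = Σ p(x,y)·ln[p(x,y)/(p(x)p(y))].
  (r,1): 0.04·ln(0.2941) = -0.0490
  (r,2): 0.12·ln(5.0000) = 0.1931
  (s,1): 0.64·ln(1.1408) = 0.0843
  (s,2): 0.02·ln(0.2020) = -0.0320
  (t,1): 0.17·ln(1.1111) = 0.0179
  (t,2): 0.01·ln(0.3704) = -0.0099
Sum = 0.204 nats.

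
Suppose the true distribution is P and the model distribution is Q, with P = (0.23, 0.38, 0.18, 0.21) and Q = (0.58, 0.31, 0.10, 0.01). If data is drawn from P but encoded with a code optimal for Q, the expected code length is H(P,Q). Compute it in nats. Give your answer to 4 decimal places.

H(P,Q) = −Σ p·ln q.
  −0.23·ln(0.58) = 0.12529
  −0.38·ln(0.31) = 0.44505
  −0.18·ln(0.10) = 0.41447
  −0.21·ln(0.01) = 0.96709
H(P,Q) = 1.9519 nats.

1.9519 nats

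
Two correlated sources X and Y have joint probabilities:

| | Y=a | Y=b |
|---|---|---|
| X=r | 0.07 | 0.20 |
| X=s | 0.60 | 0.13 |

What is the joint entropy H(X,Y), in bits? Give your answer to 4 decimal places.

1.5578 bits

H(X,Y) = −Σ p(x,y)·log₂ p(x,y) over all 4 cells.
  cell (r,a): −0.07·log₂0.07 = 0.26856
  cell (r,b): −0.20·log₂0.20 = 0.46439
  cell (s,a): −0.60·log₂0.60 = 0.44218
  cell (s,b): −0.13·log₂0.13 = 0.38264
Sum = 1.5578 bits.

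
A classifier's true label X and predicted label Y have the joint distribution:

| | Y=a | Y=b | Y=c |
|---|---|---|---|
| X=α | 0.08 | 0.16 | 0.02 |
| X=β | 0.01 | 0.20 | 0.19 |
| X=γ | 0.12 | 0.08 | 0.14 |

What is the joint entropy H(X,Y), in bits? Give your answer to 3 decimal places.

2.869 bits

H(X,Y) = −Σ p(x,y)·log₂ p(x,y) over all 9 cells.
  cell (α,a): −0.08·log₂0.08 = 0.2915
  cell (α,b): −0.16·log₂0.16 = 0.4230
  cell (α,c): −0.02·log₂0.02 = 0.1129
  cell (β,a): −0.01·log₂0.01 = 0.0664
  cell (β,b): −0.20·log₂0.20 = 0.4644
  cell (β,c): −0.19·log₂0.19 = 0.4552
  cell (γ,a): −0.12·log₂0.12 = 0.3671
  cell (γ,b): −0.08·log₂0.08 = 0.2915
  cell (γ,c): −0.14·log₂0.14 = 0.3971
Sum = 2.869 bits.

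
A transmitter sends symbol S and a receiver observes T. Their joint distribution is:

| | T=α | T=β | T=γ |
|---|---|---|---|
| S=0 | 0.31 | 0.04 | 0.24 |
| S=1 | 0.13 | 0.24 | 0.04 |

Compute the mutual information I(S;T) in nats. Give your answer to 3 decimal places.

Marginals: p(S) = (0.5900, 0.4100), p(T) = (0.4400, 0.2800, 0.2800).
I(S;T) = H(S) + H(T) − H(S,T).
H(S) = 0.6769, H(T) = 1.0741, H(S,T) = 1.5708.
I(S;T) = 0.6769 + 1.0741 − 1.5708 = 0.180 nats.

0.180 nats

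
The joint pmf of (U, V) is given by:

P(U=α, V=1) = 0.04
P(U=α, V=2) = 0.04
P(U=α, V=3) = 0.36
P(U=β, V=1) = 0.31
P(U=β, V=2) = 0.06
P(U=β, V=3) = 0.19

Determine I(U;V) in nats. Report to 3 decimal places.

Marginals: p(U) = (0.4400, 0.5600), p(V) = (0.3500, 0.1000, 0.5500).
I(U;V) = H(U) + H(V) − H(U,V).
H(U) = 0.6859, H(V) = 0.9265, H(U,V) = 1.4727.
I(U;V) = 0.6859 + 0.9265 − 1.4727 = 0.140 nats.

0.140 nats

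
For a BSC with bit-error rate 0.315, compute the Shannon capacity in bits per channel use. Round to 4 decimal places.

0.1011 bits

Binary symmetric channel: C = 1 − h₂(ε) where h₂ is the binary entropy function.
h₂(0.315) = −0.315·log₂0.315 − 0.685·log₂0.685 = 0.8989.
C = 1 − 0.8989 = 0.1011 bits per channel use.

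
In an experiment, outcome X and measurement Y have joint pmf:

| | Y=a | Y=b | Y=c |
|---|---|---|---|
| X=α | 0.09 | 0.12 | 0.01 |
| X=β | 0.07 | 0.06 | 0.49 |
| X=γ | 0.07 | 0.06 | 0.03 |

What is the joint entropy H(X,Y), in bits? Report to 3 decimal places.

2.426 bits

H(X,Y) = −Σ p(x,y)·log₂ p(x,y) over all 9 cells.
  cell (α,a): −0.09·log₂0.09 = 0.3127
  cell (α,b): −0.12·log₂0.12 = 0.3671
  cell (α,c): −0.01·log₂0.01 = 0.0664
  cell (β,a): −0.07·log₂0.07 = 0.2686
  cell (β,b): −0.06·log₂0.06 = 0.2435
  cell (β,c): −0.49·log₂0.49 = 0.5043
  cell (γ,a): −0.07·log₂0.07 = 0.2686
  cell (γ,b): −0.06·log₂0.06 = 0.2435
  cell (γ,c): −0.03·log₂0.03 = 0.1518
Sum = 2.426 bits.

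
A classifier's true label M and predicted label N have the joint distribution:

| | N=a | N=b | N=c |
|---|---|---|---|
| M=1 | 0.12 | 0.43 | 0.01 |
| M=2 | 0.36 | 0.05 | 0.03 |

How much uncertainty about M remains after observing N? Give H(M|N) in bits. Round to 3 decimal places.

0.653 bits

Chain rule: H(M|N) = H(M,N) − H(N).
Marginals: p(M) = (0.5600, 0.4400), p(N) = (0.4800, 0.4800, 0.0400).
H(M,N) = 1.8555 bits; H(N) = 1.2023 bits.
H(M|N) = 1.8555 − 1.2023 = 0.653 bits.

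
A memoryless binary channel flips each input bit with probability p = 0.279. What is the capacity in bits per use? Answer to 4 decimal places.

Binary symmetric channel: C = 1 − h₂(ε) where h₂ is the binary entropy function.
h₂(0.279) = −0.279·log₂0.279 − 0.721·log₂0.721 = 0.8541.
C = 1 − 0.8541 = 0.1459 bits per channel use.

0.1459 bits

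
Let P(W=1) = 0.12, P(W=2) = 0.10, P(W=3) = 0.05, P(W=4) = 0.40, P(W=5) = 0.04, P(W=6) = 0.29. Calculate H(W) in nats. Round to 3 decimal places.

H(W) = −Σ p·ln p.
  −(0.12)·ln(0.12) = 0.2544
  −(0.10)·ln(0.10) = 0.2303
  −(0.05)·ln(0.05) = 0.1498
  −(0.40)·ln(0.40) = 0.3665
  −(0.04)·ln(0.04) = 0.1288
  −(0.29)·ln(0.29) = 0.3590
Sum: 0.2544 + 0.2303 + 0.1498 + 0.3665 + 0.1288 + 0.3590 = 1.489 nats.

1.489 nats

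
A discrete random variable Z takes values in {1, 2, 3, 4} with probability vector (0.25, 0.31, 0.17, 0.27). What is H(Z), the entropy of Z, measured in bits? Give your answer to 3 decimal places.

1.968 bits

H(Z) = −Σ p·log₂ p.
  −(0.25)·log₂(0.25) = 0.5000
  −(0.31)·log₂(0.31) = 0.5238
  −(0.17)·log₂(0.17) = 0.4346
  −(0.27)·log₂(0.27) = 0.5100
Sum: 0.5000 + 0.5238 + 0.4346 + 0.5100 = 1.968 bits.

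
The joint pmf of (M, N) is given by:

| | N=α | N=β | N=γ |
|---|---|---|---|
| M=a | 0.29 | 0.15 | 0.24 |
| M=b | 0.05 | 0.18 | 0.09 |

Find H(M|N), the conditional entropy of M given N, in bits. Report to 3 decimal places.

0.812 bits

Chain rule: H(M|N) = H(M,N) − H(N).
Marginals: p(M) = (0.6800, 0.3200), p(N) = (0.3400, 0.3300, 0.3300).
H(M,N) = 2.3966 bits; H(N) = 1.5848 bits.
H(M|N) = 2.3966 − 1.5848 = 0.812 bits.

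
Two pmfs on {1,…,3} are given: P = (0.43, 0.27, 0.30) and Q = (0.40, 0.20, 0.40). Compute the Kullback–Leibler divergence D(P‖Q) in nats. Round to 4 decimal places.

D(P‖Q) = Σ p·ln(p/q).
  0.43·ln(0.43/0.40) = 0.03110
  0.27·ln(0.27/0.20) = 0.08103
  0.30·ln(0.30/0.40) = -0.08630
D(P‖Q) = 0.0258 nats.

0.0258 nats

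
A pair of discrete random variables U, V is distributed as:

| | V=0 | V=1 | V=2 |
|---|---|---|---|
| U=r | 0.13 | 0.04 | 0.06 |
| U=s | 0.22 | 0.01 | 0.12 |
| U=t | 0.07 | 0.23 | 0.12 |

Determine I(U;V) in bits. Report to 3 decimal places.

Marginals: p(U) = (0.2300, 0.3500, 0.4200), p(V) = (0.4200, 0.2800, 0.3000).
I(U;V) = H(U) + H(V) − H(U,V).
H(U) = 1.5434, H(V) = 1.5610, H(U,V) = 2.8493.
I(U;V) = 1.5434 + 1.5610 − 2.8493 = 0.255 bits.

0.255 bits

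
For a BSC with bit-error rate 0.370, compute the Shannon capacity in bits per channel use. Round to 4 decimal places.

Binary symmetric channel: C = 1 − h₂(ε) where h₂ is the binary entropy function.
h₂(0.370) = −0.370·log₂0.370 − 0.630·log₂0.630 = 0.9507.
C = 1 − 0.9507 = 0.0493 bits per channel use.

0.0493 bits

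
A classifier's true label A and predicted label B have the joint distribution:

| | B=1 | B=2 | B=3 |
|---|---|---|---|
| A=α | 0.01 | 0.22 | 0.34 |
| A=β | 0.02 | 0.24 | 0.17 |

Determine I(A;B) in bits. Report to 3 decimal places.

Marginals: p(A) = (0.5700, 0.4300), p(B) = (0.0300, 0.4600, 0.5100).
I(A;B) = Σ p(x,y)·log₂[p(x,y)/(p(x)p(y))].
  (α,1): 0.01·log₂(0.5848) = -0.0077
  (α,2): 0.22·log₂(0.8391) = -0.0557
  (α,3): 0.34·log₂(1.1696) = 0.0768
  (β,1): 0.02·log₂(1.5504) = 0.0127
  (β,2): 0.24·log₂(1.2133) = 0.0670
  (β,3): 0.17·log₂(0.7752) = -0.0625
Sum = 0.031 bits.

0.031 bits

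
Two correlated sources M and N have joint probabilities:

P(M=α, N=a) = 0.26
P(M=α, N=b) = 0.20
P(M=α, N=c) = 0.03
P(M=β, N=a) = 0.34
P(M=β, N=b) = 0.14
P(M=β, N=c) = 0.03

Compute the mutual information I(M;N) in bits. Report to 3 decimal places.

Marginals: p(M) = (0.4900, 0.5100), p(N) = (0.6000, 0.3400, 0.0600).
I(M;N) = Σ p(x,y)·log₂[p(x,y)/(p(x)p(y))].
  (α,a): 0.26·log₂(0.8844) = -0.0461
  (α,b): 0.20·log₂(1.2005) = 0.0527
  (α,c): 0.03·log₂(1.0204) = 0.0009
  (β,a): 0.34·log₂(1.1111) = 0.0517
  (β,b): 0.14·log₂(0.8074) = -0.0432
  (β,c): 0.03·log₂(0.9804) = -0.0009
Sum = 0.015 bits.

0.015 bits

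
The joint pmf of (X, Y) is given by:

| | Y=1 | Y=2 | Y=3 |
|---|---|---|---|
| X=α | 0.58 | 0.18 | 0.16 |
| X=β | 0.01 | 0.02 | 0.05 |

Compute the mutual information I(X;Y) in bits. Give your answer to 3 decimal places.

Marginals: p(X) = (0.9200, 0.0800), p(Y) = (0.5900, 0.2000, 0.2100).
I(X;Y) = H(X) + H(Y) − H(X,Y).
H(X) = 0.4022, H(Y) = 1.3863, H(X,Y) = 1.7195.
I(X;Y) = 0.4022 + 1.3863 − 1.7195 = 0.069 bits.

0.069 bits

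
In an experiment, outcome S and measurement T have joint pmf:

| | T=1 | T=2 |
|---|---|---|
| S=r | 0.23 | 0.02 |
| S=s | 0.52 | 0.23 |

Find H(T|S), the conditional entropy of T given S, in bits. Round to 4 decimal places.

0.7675 bits

Marginals: p(S) = (0.2500, 0.7500), p(T) = (0.7500, 0.2500).
H(T|S) = Σ p(S) · H(T|S=·).
  S=r: p=0.2500, H(T|S=r) = 0.4022
  S=s: p=0.7500, H(T|S=s) = 0.8893
Weighted sum = 0.7675 bits.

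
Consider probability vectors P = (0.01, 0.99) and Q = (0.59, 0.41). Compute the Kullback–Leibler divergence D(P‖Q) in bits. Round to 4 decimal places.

D(P‖Q) = Σ p·log₂(p/q).
  0.01·log₂(0.01/0.59) = -0.05883
  0.99·log₂(0.99/0.41) = 1.25909
D(P‖Q) = 1.2003 bits.

1.2003 bits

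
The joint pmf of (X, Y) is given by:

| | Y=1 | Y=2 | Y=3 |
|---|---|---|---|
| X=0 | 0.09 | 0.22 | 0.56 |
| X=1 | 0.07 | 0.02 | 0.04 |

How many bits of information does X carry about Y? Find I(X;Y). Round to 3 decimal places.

0.088 bits

Marginals: p(X) = (0.8700, 0.1300), p(Y) = (0.1600, 0.2400, 0.6000).
I(X;Y) = H(X) + H(Y) − H(X,Y).
H(X) = 0.5574, H(Y) = 1.3593, H(X,Y) = 1.8289.
I(X;Y) = 0.5574 + 1.3593 − 1.8289 = 0.088 bits.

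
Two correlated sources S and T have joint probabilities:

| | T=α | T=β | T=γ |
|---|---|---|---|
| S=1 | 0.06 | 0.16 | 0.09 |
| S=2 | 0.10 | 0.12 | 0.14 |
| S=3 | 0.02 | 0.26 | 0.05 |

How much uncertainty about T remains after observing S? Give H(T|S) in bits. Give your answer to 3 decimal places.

1.328 bits

Marginals: p(S) = (0.3100, 0.3600, 0.3300), p(T) = (0.1800, 0.5400, 0.2800).
H(T|S) = Σ p(S) · H(T|S=·).
  S=1: p=0.3100, H(T|S=1) = 1.4691
  S=2: p=0.3600, H(T|S=2) = 1.5715
  S=3: p=0.3300, H(T|S=3) = 0.9286
Weighted sum = 1.328 bits.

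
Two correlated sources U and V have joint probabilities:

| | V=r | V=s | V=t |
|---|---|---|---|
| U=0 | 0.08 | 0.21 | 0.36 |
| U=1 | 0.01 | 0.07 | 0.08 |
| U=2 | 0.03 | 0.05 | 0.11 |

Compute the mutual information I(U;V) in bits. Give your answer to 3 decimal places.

0.012 bits

Marginals: p(U) = (0.6500, 0.1600, 0.1900), p(V) = (0.1200, 0.3300, 0.5500).
I(U;V) = H(U) + H(V) − H(U,V).
H(U) = 1.2822, H(V) = 1.3693, H(U,V) = 2.6396.
I(U;V) = 1.2822 + 1.3693 − 2.6396 = 0.012 bits.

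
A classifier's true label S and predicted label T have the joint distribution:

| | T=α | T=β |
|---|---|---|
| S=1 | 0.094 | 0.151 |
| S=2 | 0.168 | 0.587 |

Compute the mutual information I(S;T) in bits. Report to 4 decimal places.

0.0170 bits

Marginals: p(S) = (0.2450, 0.7550), p(T) = (0.2620, 0.7380).
I(S;T) = Σ p(x,y)·log₂[p(x,y)/(p(x)p(y))].
  (1,α): 0.094·log₂(1.4644) = 0.05173
  (1,β): 0.151·log₂(0.8351) = -0.03925
  (2,α): 0.168·log₂(0.8493) = -0.03959
  (2,β): 0.587·log₂(1.0535) = 0.04414
Sum = 0.0170 bits.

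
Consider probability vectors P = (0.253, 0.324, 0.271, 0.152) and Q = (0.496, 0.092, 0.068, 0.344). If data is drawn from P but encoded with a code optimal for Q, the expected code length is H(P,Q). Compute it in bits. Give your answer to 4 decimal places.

2.6562 bits

H(P,Q) = −Σ p·log₂ q.
  −0.253·log₂(0.496) = 0.25593
  −0.324·log₂(0.092) = 1.11528
  −0.271·log₂(0.068) = 1.05103
  −0.152·log₂(0.344) = 0.23401
H(P,Q) = 2.6562 bits.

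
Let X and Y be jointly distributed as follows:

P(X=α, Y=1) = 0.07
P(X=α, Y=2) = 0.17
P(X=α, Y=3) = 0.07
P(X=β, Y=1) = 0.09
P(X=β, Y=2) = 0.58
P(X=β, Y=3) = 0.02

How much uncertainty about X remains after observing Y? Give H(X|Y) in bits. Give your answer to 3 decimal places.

0.806 bits

Chain rule: H(X|Y) = H(X,Y) − H(Y).
Marginals: p(X) = (0.3100, 0.6900), p(Y) = (0.1600, 0.7500, 0.0900).
H(X,Y) = 1.8530 bits; H(Y) = 1.0469 bits.
H(X|Y) = 1.8530 − 1.0469 = 0.806 bits.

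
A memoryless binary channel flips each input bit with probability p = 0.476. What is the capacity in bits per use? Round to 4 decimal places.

Binary symmetric channel: C = 1 − h₂(ε) where h₂ is the binary entropy function.
h₂(0.476) = −0.476·log₂0.476 − 0.524·log₂0.524 = 0.9983.
C = 1 − 0.9983 = 0.0017 bits per channel use.

0.0017 bits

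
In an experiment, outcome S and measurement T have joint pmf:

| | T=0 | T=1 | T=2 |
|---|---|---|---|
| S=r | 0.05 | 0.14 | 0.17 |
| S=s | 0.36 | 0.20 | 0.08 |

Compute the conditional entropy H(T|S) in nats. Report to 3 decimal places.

0.965 nats

Marginals: p(S) = (0.3600, 0.6400), p(T) = (0.4100, 0.3400, 0.2500).
H(T|S) = Σ p(S) · H(T|S=·).
  S=r: p=0.3600, H(T|S=r) = 0.9958
  S=s: p=0.6400, H(T|S=s) = 0.9471
Weighted sum = 0.965 nats.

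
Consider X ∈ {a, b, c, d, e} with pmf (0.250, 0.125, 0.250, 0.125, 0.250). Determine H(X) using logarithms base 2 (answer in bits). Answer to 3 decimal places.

2.250 bits

H(X) = −Σ p·log₂ p.
  −(0.250)·log₂(0.250) = 0.5000
  −(0.125)·log₂(0.125) = 0.3750
  −(0.250)·log₂(0.250) = 0.5000
  −(0.125)·log₂(0.125) = 0.3750
  −(0.250)·log₂(0.250) = 0.5000
Sum: 0.5000 + 0.3750 + 0.5000 + 0.3750 + 0.5000 = 2.250 bits.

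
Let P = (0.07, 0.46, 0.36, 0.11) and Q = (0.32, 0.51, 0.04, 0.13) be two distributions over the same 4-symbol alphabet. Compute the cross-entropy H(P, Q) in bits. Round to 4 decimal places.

H(P,Q) = −Σ p·log₂ q.
  −0.07·log₂(0.32) = 0.11507
  −0.46·log₂(0.51) = 0.44686
  −0.36·log₂(0.04) = 1.67179
  −0.11·log₂(0.13) = 0.32378
H(P,Q) = 2.5575 bits.

2.5575 bits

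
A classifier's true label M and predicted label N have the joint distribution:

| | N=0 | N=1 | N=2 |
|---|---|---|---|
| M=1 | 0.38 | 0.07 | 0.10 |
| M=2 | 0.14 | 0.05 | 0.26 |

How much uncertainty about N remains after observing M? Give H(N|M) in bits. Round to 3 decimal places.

Marginals: p(M) = (0.5500, 0.4500), p(N) = (0.5200, 0.1200, 0.3600).
H(N|M) = Σ p(M) · H(N|M=·).
  M=1: p=0.5500, H(N|M=1) = 1.1942
  M=2: p=0.4500, H(N|M=2) = 1.3335
Weighted sum = 1.257 bits.

1.257 bits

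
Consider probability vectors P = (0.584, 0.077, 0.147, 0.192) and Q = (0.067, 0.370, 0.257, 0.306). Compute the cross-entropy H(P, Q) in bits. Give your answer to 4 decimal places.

3.0040 bits

H(P,Q) = −Σ p·log₂ q.
  −0.584·log₂(0.067) = 2.27742
  −0.077·log₂(0.370) = 0.11045
  −0.147·log₂(0.257) = 0.28814
  −0.192·log₂(0.306) = 0.32801
H(P,Q) = 3.0040 bits.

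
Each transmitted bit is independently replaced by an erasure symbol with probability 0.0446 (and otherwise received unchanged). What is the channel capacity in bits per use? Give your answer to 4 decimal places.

0.9554 bits

Binary erasure channel: capacity C = 1 − ε.
C = 1 − 0.0446 = 0.9554 bits per channel use.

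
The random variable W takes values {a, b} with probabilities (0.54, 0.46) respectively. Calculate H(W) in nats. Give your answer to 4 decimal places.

0.6899 nats

H(W) = −Σ p·ln p.
  −(0.54)·ln(0.54) = 0.33274
  −(0.46)·ln(0.46) = 0.35720
Sum: 0.33274 + 0.35720 = 0.6899 nats.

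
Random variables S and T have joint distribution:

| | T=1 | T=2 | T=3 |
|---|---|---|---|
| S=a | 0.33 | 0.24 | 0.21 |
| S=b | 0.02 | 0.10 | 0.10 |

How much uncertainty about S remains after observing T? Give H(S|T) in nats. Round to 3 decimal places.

0.478 nats

Marginals: p(S) = (0.7800, 0.2200), p(T) = (0.3500, 0.3400, 0.3100).
H(S|T) = Σ p(T) · H(S|T=·).
  T=1: p=0.3500, H(S|T=1) = 0.2190
  T=2: p=0.3400, H(S|T=2) = 0.6058
  T=3: p=0.3100, H(S|T=3) = 0.6288
Weighted sum = 0.478 nats.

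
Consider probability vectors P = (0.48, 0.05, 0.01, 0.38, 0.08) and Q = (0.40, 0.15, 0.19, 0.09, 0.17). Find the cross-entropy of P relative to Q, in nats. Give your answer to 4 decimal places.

H(P,Q) = −Σ p·ln q.
  −0.48·ln(0.40) = 0.43982
  −0.05·ln(0.15) = 0.09486
  −0.01·ln(0.19) = 0.01661
  −0.38·ln(0.09) = 0.91502
  −0.08·ln(0.17) = 0.14176
H(P,Q) = 1.6081 nats.

1.6081 nats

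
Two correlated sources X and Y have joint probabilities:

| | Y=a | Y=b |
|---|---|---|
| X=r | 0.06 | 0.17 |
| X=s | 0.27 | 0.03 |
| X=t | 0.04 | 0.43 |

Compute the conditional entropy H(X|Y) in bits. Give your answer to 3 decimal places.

Chain rule: H(X|Y) = H(X,Y) − H(Y).
Marginals: p(X) = (0.2300, 0.3000, 0.4700), p(Y) = (0.3700, 0.6300).
H(X,Y) = 2.0492 bits; H(Y) = 0.9507 bits.
H(X|Y) = 2.0492 − 0.9507 = 1.099 bits.

1.099 bits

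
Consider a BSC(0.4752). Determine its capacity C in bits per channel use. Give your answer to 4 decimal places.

0.0018 bits

Binary symmetric channel: C = 1 − h₂(ε) where h₂ is the binary entropy function.
h₂(0.4752) = −0.4752·log₂0.4752 − 0.5248·log₂0.5248 = 0.9982.
C = 1 − 0.9982 = 0.0018 bits per channel use.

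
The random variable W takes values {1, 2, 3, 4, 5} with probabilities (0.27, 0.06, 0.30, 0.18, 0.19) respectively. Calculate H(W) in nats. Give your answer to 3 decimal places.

1.508 nats

H(W) = −Σ p·ln p.
  −(0.27)·ln(0.27) = 0.3535
  −(0.06)·ln(0.06) = 0.1688
  −(0.30)·ln(0.30) = 0.3612
  −(0.18)·ln(0.18) = 0.3087
  −(0.19)·ln(0.19) = 0.3155
Sum: 0.3535 + 0.1688 + 0.3612 + 0.3087 + 0.3155 = 1.508 nats.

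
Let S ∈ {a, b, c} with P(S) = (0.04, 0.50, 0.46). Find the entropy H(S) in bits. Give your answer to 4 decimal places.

H(S) = −Σ p·log₂ p.
  −(0.04)·log₂(0.04) = 0.18575
  −(0.50)·log₂(0.50) = 0.50000
  −(0.46)·log₂(0.46) = 0.51534
Sum: 0.18575 + 0.50000 + 0.51534 = 1.2011 bits.

1.2011 bits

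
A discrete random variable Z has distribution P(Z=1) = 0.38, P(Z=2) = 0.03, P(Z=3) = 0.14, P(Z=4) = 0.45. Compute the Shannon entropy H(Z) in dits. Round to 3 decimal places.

H(Z) = −Σ p·log₁₀ p.
  −(0.38)·log₁₀(0.38) = 0.1597
  −(0.03)·log₁₀(0.03) = 0.0457
  −(0.14)·log₁₀(0.14) = 0.1195
  −(0.45)·log₁₀(0.45) = 0.1561
Sum: 0.1597 + 0.0457 + 0.1195 + 0.1561 = 0.481 dits.

0.481 dits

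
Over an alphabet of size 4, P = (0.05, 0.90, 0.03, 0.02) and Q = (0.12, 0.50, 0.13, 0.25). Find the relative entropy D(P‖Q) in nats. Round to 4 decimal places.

0.3907 nats

D(P‖Q) = Σ p·ln(p/q).
  0.05·ln(0.05/0.12) = -0.04377
  0.90·ln(0.90/0.50) = 0.52901
  0.03·ln(0.03/0.13) = -0.04399
  0.02·ln(0.02/0.25) = -0.05051
D(P‖Q) = 0.3907 nats.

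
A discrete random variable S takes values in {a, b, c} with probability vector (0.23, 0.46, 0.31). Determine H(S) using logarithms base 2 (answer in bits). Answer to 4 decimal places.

H(S) = −Σ p·log₂ p.
  −(0.23)·log₂(0.23) = 0.48767
  −(0.46)·log₂(0.46) = 0.51534
  −(0.31)·log₂(0.31) = 0.52379
Sum: 0.48767 + 0.51534 + 0.52379 = 1.5268 bits.

1.5268 bits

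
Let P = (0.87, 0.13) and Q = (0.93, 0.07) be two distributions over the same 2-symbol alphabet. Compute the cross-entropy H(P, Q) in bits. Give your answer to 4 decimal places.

H(P,Q) = −Σ p·log₂ q.
  −0.87·log₂(0.93) = 0.09109
  −0.13·log₂(0.07) = 0.49875
H(P,Q) = 0.5898 bits.

0.5898 bits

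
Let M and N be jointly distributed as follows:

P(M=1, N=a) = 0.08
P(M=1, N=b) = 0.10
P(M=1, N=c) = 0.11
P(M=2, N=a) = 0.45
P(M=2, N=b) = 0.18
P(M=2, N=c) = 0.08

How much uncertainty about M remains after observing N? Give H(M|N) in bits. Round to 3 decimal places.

0.774 bits

Chain rule: H(M|N) = H(M,N) − H(N).
Marginals: p(M) = (0.2900, 0.7100), p(N) = (0.5300, 0.2800, 0.1900).
H(M,N) = 2.2292 bits; H(N) = 1.4549 bits.
H(M|N) = 2.2292 − 1.4549 = 0.774 bits.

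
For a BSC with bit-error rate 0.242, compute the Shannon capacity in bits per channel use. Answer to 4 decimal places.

0.2016 bits

Binary symmetric channel: C = 1 − h₂(ε) where h₂ is the binary entropy function.
h₂(0.242) = −0.242·log₂0.242 − 0.758·log₂0.758 = 0.7984.
C = 1 − 0.7984 = 0.2016 bits per channel use.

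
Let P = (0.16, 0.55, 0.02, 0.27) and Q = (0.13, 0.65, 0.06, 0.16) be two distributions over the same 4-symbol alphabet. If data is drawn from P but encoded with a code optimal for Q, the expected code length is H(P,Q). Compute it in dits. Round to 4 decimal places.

H(P,Q) = −Σ p·log₁₀ q.
  −0.16·log₁₀(0.13) = 0.14177
  −0.55·log₁₀(0.65) = 0.10290
  −0.02·log₁₀(0.06) = 0.02444
  −0.27·log₁₀(0.16) = 0.21489
H(P,Q) = 0.4840 dits.

0.4840 dits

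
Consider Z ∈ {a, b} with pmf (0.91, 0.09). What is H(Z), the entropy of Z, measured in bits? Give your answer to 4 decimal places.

H(Z) = −Σ p·log₂ p.
  −(0.91)·log₂(0.91) = 0.12382
  −(0.09)·log₂(0.09) = 0.31265
Sum: 0.12382 + 0.31265 = 0.4365 bits.

0.4365 bits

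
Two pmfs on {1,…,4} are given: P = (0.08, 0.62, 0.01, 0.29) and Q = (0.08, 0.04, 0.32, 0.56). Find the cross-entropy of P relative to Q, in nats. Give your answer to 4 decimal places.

H(P,Q) = −Σ p·ln q.
  −0.08·ln(0.08) = 0.20206
  −0.62·ln(0.04) = 1.99570
  −0.01·ln(0.32) = 0.01139
  −0.29·ln(0.56) = 0.16815
H(P,Q) = 2.3773 nats.

2.3773 nats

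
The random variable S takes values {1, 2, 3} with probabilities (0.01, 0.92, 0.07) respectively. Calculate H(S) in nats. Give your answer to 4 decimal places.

H(S) = −Σ p·ln p.
  −(0.01)·ln(0.01) = 0.04605
  −(0.92)·ln(0.92) = 0.07671
  −(0.07)·ln(0.07) = 0.18615
Sum: 0.04605 + 0.07671 + 0.18615 = 0.3089 nats.

0.3089 nats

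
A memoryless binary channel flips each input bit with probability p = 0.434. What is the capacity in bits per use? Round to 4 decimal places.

0.0126 bits

Binary symmetric channel: C = 1 − h₂(ε) where h₂ is the binary entropy function.
h₂(0.434) = −0.434·log₂0.434 − 0.566·log₂0.566 = 0.9874.
C = 1 − 0.9874 = 0.0126 bits per channel use.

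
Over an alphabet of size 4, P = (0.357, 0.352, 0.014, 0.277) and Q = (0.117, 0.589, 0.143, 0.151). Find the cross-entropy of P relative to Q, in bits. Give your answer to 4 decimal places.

2.1686 bits

H(P,Q) = −Σ p·log₂ q.
  −0.357·log₂(0.117) = 1.10506
  −0.352·log₂(0.589) = 0.26881
  −0.014·log₂(0.143) = 0.03928
  −0.277·log₂(0.151) = 0.75548
H(P,Q) = 2.1686 bits.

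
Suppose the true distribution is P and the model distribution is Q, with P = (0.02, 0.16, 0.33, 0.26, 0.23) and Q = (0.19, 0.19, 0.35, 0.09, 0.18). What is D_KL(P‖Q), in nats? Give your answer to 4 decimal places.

0.2403 nats

D(P‖Q) = Σ p·ln(p/q).
  0.02·ln(0.02/0.19) = -0.04503
  0.16·ln(0.16/0.19) = -0.02750
  0.33·ln(0.33/0.35) = -0.01942
  0.26·ln(0.26/0.09) = 0.27583
  0.23·ln(0.23/0.18) = 0.05638
D(P‖Q) = 0.2403 nats.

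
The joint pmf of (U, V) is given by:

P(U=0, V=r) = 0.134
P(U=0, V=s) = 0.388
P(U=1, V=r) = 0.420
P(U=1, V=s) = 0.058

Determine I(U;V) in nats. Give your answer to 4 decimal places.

0.2133 nats

Marginals: p(U) = (0.5220, 0.4780), p(V) = (0.5540, 0.4460).
I(U;V) = H(U) + H(V) − H(U,V).
H(U) = 0.6922, H(V) = 0.6873, H(U,V) = 1.1662.
I(U;V) = 0.6922 + 0.6873 − 1.1662 = 0.2133 nats.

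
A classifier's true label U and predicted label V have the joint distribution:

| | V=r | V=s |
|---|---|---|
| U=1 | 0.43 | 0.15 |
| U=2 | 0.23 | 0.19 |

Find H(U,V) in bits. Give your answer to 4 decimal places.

1.8770 bits

H(U,V) = −Σ p(x,y)·log₂ p(x,y) over all 4 cells.
  cell (1,r): −0.43·log₂0.43 = 0.52356
  cell (1,s): −0.15·log₂0.15 = 0.41054
  cell (2,r): −0.23·log₂0.23 = 0.48767
  cell (2,s): −0.19·log₂0.19 = 0.45523
Sum = 1.8770 bits.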